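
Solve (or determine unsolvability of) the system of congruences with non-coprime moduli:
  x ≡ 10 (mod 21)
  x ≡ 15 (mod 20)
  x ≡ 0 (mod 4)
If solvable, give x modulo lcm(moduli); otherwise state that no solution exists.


Moduli 21, 20, 4 are not pairwise coprime, so CRT works modulo lcm(m_i) when all pairwise compatibility conditions hold.
Pairwise compatibility: gcd(m_i, m_j) must divide a_i - a_j for every pair.
Merge one congruence at a time:
  Start: x ≡ 10 (mod 21).
  Combine with x ≡ 15 (mod 20): gcd(21, 20) = 1; 15 - 10 = 5, which IS divisible by 1, so compatible.
    Write x = 10 + 21·t and substitute into x ≡ 15 (mod 20): 21·t ≡ 15 − 10 = 5 (mod 20).
    Reduce coefficients mod 20: 1·t ≡ 5 (mod 20).
    So t ≡ 5 (mod 20).
    Then x = 10 + 21·5 = 115, valid modulo lcm(21, 20) = 420: x ≡ 115 (mod 420).
  Combine with x ≡ 0 (mod 4): gcd(420, 4) = 4, and 0 - 115 = -115 is NOT divisible by 4.
    ⇒ system is inconsistent (no integer solution).

No solution (the system is inconsistent).


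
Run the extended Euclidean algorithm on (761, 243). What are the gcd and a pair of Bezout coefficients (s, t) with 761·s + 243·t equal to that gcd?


Euclidean algorithm on (761, 243) — divide until remainder is 0:
  761 = 3 · 243 + 32
  243 = 7 · 32 + 19
  32 = 1 · 19 + 13
  19 = 1 · 13 + 6
  13 = 2 · 6 + 1
  6 = 6 · 1 + 0
gcd(761, 243) = 1.
Track Bezout coefficients alongside the remainders: start with r₀ = 761 = a·1 + b·0 (s = 1, t = 0) and r₁ = 243 = a·0 + b·1 (s = 0, t = 1); each new remainder r_{k+1} = r_{k-1} − q_k·r_k inherits s_{k+1} = s_{k-1} − q_k·s_k, t_{k+1} = t_{k-1} − q_k·t_k, so r_k = a·s_k + b·t_k at every step:
  q = 3: r = 32, s = 1 − 3·0 = 1, t = 0 − 3·1 = -3  (check: 761·1 + 243·(-3) = 32)
  q = 7: r = 19, s = 0 − 7·1 = -7, t = 1 − 7·(-3) = 22  (check: 761·(-7) + 243·22 = 19)
  q = 1: r = 13, s = 1 − 1·(-7) = 8, t = -3 − 1·22 = -25  (check: 761·8 + 243·(-25) = 13)
  q = 1: r = 6, s = -7 − 1·8 = -15, t = 22 − 1·(-25) = 47  (check: 761·(-15) + 243·47 = 6)
  q = 2: r = 1, s = 8 − 2·(-15) = 38, t = -25 − 2·47 = -119  (check: 761·38 + 243·(-119) = 1)
The row with r = 1 (the gcd) gives the Bezout coefficients s = 38, t = -119.
Result: 761 · (38) + 243 · (-119) = 1.

gcd(761, 243) = 1; s = 38, t = -119 (check: 761·38 + 243·(-119) = 1).


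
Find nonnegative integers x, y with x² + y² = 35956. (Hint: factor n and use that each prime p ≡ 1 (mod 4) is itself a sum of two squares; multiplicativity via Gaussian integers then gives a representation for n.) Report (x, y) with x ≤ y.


Step 1: Factor n = 35956 = 2^2 · 89 · 101.
Step 2: Check the mod-4 condition on each prime factor: 2 = 2 (special); 89 ≡ 1 (mod 4), exponent 1; 101 ≡ 1 (mod 4), exponent 1.
All primes ≡ 3 (mod 4) appear to even exponent (or don't appear), so by the two-squares theorem n IS expressible as a sum of two squares.
Step 3: Build a representation. Group n = k² · m with k = 2 and m = 89 · 101 = 8989 (a product of primes ≡ 1 (mod 4)); a representation of m scales to one of n via (k·x)² + (k·y)² = k²(x² + y²). Each prime p ≡ 1 (mod 4) is itself a sum of two squares; find a² by testing p − a² for a perfect square:
  89: 89 − 1² = 88, 89 − 2² = 85, 89 − 3² = 80, 89 − 4² = 73, 89 − 5² = 64 = 8² ⇒ 89 = 5² + 8².
  101: 101 − 1² = 100 = 10² ⇒ 101 = 1² + 10².
  Combine using the Brahmagupta–Fibonacci identity (a² + b²)(c² + d²) = (ac − bd)² + (ad + bc)² = (ac + bd)² + (ad − bc)²:
  89 · 101 = 8989: from (5² + 8²)(1² + 10²), take (5·1 − 8·10, 5·10 + 8·1) = (5 − 80, 50 + 8) = (-75, 58); dropping signs (only squares matter) gives (75, 58); check 75² + 58² = 5625 + 3364 = 8989 ✓.
  Scale by k = 2: (2·75, 2·58) = (150, 116).
Step 4: Order so x ≤ y and verify: 116² + 150² = 13456 + 22500 = 35956 = n. ✓

n = 35956 = 116² + 150² (one valid representation with x ≤ y).


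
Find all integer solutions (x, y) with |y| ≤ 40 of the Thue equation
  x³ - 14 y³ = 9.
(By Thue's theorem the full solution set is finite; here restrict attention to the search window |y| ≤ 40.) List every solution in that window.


The equation is x³ - 14y³ = 9. For fixed y, x³ = 14·y³ + 9, so a solution requires the RHS to be a perfect cube.
Strategy: iterate y from -40 to 40, compute RHS = 14·y³ + 9, and check whether it is a (positive or negative) perfect cube.
Check small values of y:
  y = 0: RHS = 9 is not a perfect cube.
  y = 1: RHS = 23 is not a perfect cube.
  y = -1: RHS = -5 is not a perfect cube.
  y = 2: RHS = 121 is not a perfect cube.
  y = -2: RHS = -103 is not a perfect cube.
  y = 3: RHS = 387 is not a perfect cube.
  y = -3: RHS = -369 is not a perfect cube.
Continuing the search up to |y| = 40 finds no solutions either.
No (x, y) in the scanned range satisfies the equation.

No integer solutions with |y| ≤ 40.


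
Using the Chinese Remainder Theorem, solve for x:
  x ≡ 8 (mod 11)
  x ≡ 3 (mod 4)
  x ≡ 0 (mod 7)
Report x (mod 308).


Moduli 11, 4, 7 are pairwise coprime; by CRT there is a unique solution modulo M = 11 · 4 · 7 = 308.
Solve pairwise, accumulating the modulus:
  Start with x ≡ 8 (mod 11).
  Combine with x ≡ 3 (mod 4): since gcd(11, 4) = 1, we get a unique residue mod 44.
    Write x = 8 + 11·t and substitute into x ≡ 3 (mod 4): 11·t ≡ 3 − 8 = -5 (mod 4).
    Reduce coefficients mod 4: 3·t ≡ 3 (mod 4).
    The inverse of 3 mod 4 is 3 (since 3·3 = 9 = 2·4 + 1), so t ≡ 3·3 = 9 ≡ 1 (mod 4).
    Then x = 8 + 11·1 = 19, valid modulo lcm(11, 4) = 44: x ≡ 19 (mod 44).
  Combine with x ≡ 0 (mod 7): since gcd(44, 7) = 1, we get a unique residue mod 308.
    Write x = 19 + 44·t and substitute into x ≡ 0 (mod 7): 44·t ≡ 0 − 19 = -19 (mod 7).
    Reduce coefficients mod 7: 2·t ≡ 2 (mod 7).
    The inverse of 2 mod 7 is 4 (since 2·4 = 8 = 1·7 + 1), so t ≡ 4·2 = 8 ≡ 1 (mod 7).
    Then x = 19 + 44·1 = 63, valid modulo lcm(44, 7) = 308: x ≡ 63 (mod 308).
Verify: 63 mod 11 = 8 ✓, 63 mod 4 = 3 ✓, 63 mod 7 = 0 ✓.

x ≡ 63 (mod 308).


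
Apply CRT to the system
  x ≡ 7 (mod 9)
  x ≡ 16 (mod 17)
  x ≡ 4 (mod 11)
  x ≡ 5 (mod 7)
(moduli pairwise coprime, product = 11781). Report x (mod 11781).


Product of moduli M = 9 · 17 · 11 · 7 = 11781.
Merge one congruence at a time:
  Start: x ≡ 7 (mod 9).
  Combine with x ≡ 16 (mod 17); new modulus lcm = 153.
    Write x = 7 + 9·t and substitute into x ≡ 16 (mod 17): 9·t ≡ 16 − 7 = 9 (mod 17).
    The inverse of 9 mod 17 is 2 (since 9·2 = 18 = 1·17 + 1), so t ≡ 2·9 = 18 ≡ 1 (mod 17).
    Then x = 7 + 9·1 = 16, valid modulo lcm(9, 17) = 153: x ≡ 16 (mod 153).
  Combine with x ≡ 4 (mod 11); new modulus lcm = 1683.
    Write x = 16 + 153·t and substitute into x ≡ 4 (mod 11): 153·t ≡ 4 − 16 = -12 (mod 11).
    Reduce coefficients mod 11: 10·t ≡ 10 (mod 11).
    The inverse of 10 mod 11 is 10 (since 10·10 = 100 = 9·11 + 1), so t ≡ 10·10 = 100 ≡ 1 (mod 11).
    Then x = 16 + 153·1 = 169, valid modulo lcm(153, 11) = 1683: x ≡ 169 (mod 1683).
  Combine with x ≡ 5 (mod 7); new modulus lcm = 11781.
    Write x = 169 + 1683·t and substitute into x ≡ 5 (mod 7): 1683·t ≡ 5 − 169 = -164 (mod 7).
    Reduce coefficients mod 7: 3·t ≡ 4 (mod 7).
    The inverse of 3 mod 7 is 5 (since 3·5 = 15 = 2·7 + 1), so t ≡ 5·4 = 20 ≡ 6 (mod 7).
    Then x = 169 + 1683·6 = 10267, valid modulo lcm(1683, 7) = 11781: x ≡ 10267 (mod 11781).
Verify against each original: 10267 mod 9 = 7, 10267 mod 17 = 16, 10267 mod 11 = 4, 10267 mod 7 = 5.

x ≡ 10267 (mod 11781).


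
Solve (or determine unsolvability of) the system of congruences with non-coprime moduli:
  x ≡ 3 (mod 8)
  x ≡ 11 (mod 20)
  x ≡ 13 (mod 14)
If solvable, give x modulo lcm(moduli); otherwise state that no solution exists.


Moduli 8, 20, 14 are not pairwise coprime, so CRT works modulo lcm(m_i) when all pairwise compatibility conditions hold.
Pairwise compatibility: gcd(m_i, m_j) must divide a_i - a_j for every pair.
Merge one congruence at a time:
  Start: x ≡ 3 (mod 8).
  Combine with x ≡ 11 (mod 20): gcd(8, 20) = 4; 11 - 3 = 8, which IS divisible by 4, so compatible.
    Write x = 3 + 8·t and substitute into x ≡ 11 (mod 20): 8·t ≡ 11 − 3 = 8 (mod 20).
    Divide the congruence (and modulus) by g = 4: 2·t ≡ 2 (mod 5).
    The inverse of 2 mod 5 is 3 (since 2·3 = 6 = 1·5 + 1), so t ≡ 3·2 = 6 ≡ 1 (mod 5).
    Then x = 3 + 8·1 = 11, valid modulo lcm(8, 20) = 40: x ≡ 11 (mod 40).
  Combine with x ≡ 13 (mod 14): gcd(40, 14) = 2; 13 - 11 = 2, which IS divisible by 2, so compatible.
    Write x = 11 + 40·t and substitute into x ≡ 13 (mod 14): 40·t ≡ 13 − 11 = 2 (mod 14).
    Divide the congruence (and modulus) by g = 2: 20·t ≡ 1 (mod 7).
    Reduce coefficients mod 7: 6·t ≡ 1 (mod 7).
    The inverse of 6 mod 7 is 6 (since 6·6 = 36 = 5·7 + 1), so t ≡ 6·1 = 6 ≡ 6 (mod 7).
    Then x = 11 + 40·6 = 251, valid modulo lcm(40, 14) = 280: x ≡ 251 (mod 280).
Verify: 251 mod 8 = 3, 251 mod 20 = 11, 251 mod 14 = 13.

x ≡ 251 (mod 280).


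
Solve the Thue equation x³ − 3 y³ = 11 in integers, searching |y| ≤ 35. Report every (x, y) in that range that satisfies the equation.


The equation is x³ - 3y³ = 11. For fixed y, x³ = 3·y³ + 11, so a solution requires the RHS to be a perfect cube.
Strategy: iterate y from -35 to 35, compute RHS = 3·y³ + 11, and check whether it is a (positive or negative) perfect cube.
Check small values of y:
  y = 0: RHS = 11 is not a perfect cube.
  y = 1: RHS = 14 is not a perfect cube.
  y = -1: RHS = 8 = (2)³ ⇒ x = 2 works.
  y = 2: RHS = 35 is not a perfect cube.
  y = -2: RHS = -13 is not a perfect cube.
  y = 3: RHS = 92 is not a perfect cube.
  y = -3: RHS = -70 is not a perfect cube.
Continuing the search up to |y| = 35 finds no further solutions beyond those listed.
Collected solutions: (2, -1).

Solutions (with |y| ≤ 35): (2, -1).


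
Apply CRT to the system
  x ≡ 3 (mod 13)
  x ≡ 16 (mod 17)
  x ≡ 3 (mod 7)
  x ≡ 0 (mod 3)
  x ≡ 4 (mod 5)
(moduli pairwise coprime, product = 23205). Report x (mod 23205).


Product of moduli M = 13 · 17 · 7 · 3 · 5 = 23205.
Merge one congruence at a time:
  Start: x ≡ 3 (mod 13).
  Combine with x ≡ 16 (mod 17); new modulus lcm = 221.
    Write x = 3 + 13·t and substitute into x ≡ 16 (mod 17): 13·t ≡ 16 − 3 = 13 (mod 17).
    The inverse of 13 mod 17 is 4 (since 13·4 = 52 = 3·17 + 1), so t ≡ 4·13 = 52 ≡ 1 (mod 17).
    Then x = 3 + 13·1 = 16, valid modulo lcm(13, 17) = 221: x ≡ 16 (mod 221).
  Combine with x ≡ 3 (mod 7); new modulus lcm = 1547.
    Write x = 16 + 221·t and substitute into x ≡ 3 (mod 7): 221·t ≡ 3 − 16 = -13 (mod 7).
    Reduce coefficients mod 7: 4·t ≡ 1 (mod 7).
    The inverse of 4 mod 7 is 2 (since 4·2 = 8 = 1·7 + 1), so t ≡ 2·1 = 2 ≡ 2 (mod 7).
    Then x = 16 + 221·2 = 458, valid modulo lcm(221, 7) = 1547: x ≡ 458 (mod 1547).
  Combine with x ≡ 0 (mod 3); new modulus lcm = 4641.
    Write x = 458 + 1547·t and substitute into x ≡ 0 (mod 3): 1547·t ≡ 0 − 458 = -458 (mod 3).
    Reduce coefficients mod 3: 2·t ≡ 1 (mod 3).
    The inverse of 2 mod 3 is 2 (since 2·2 = 4 = 1·3 + 1), so t ≡ 2·1 = 2 ≡ 2 (mod 3).
    Then x = 458 + 1547·2 = 3552, valid modulo lcm(1547, 3) = 4641: x ≡ 3552 (mod 4641).
  Combine with x ≡ 4 (mod 5); new modulus lcm = 23205.
    Write x = 3552 + 4641·t and substitute into x ≡ 4 (mod 5): 4641·t ≡ 4 − 3552 = -3548 (mod 5).
    Reduce coefficients mod 5: 1·t ≡ 2 (mod 5).
    So t ≡ 2 (mod 5).
    Then x = 3552 + 4641·2 = 12834, valid modulo lcm(4641, 5) = 23205: x ≡ 12834 (mod 23205).
Verify against each original: 12834 mod 13 = 3, 12834 mod 17 = 16, 12834 mod 7 = 3, 12834 mod 3 = 0, 12834 mod 5 = 4.

x ≡ 12834 (mod 23205).


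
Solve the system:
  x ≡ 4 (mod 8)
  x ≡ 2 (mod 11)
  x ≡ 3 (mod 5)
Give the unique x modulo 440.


Moduli 8, 11, 5 are pairwise coprime; by CRT there is a unique solution modulo M = 8 · 11 · 5 = 440.
Solve pairwise, accumulating the modulus:
  Start with x ≡ 4 (mod 8).
  Combine with x ≡ 2 (mod 11): since gcd(8, 11) = 1, we get a unique residue mod 88.
    Write x = 4 + 8·t and substitute into x ≡ 2 (mod 11): 8·t ≡ 2 − 4 = -2 (mod 11).
    Reduce coefficients mod 11: 8·t ≡ 9 (mod 11).
    The inverse of 8 mod 11 is 7 (since 8·7 = 56 = 5·11 + 1), so t ≡ 7·9 = 63 ≡ 8 (mod 11).
    Then x = 4 + 8·8 = 68, valid modulo lcm(8, 11) = 88: x ≡ 68 (mod 88).
  Combine with x ≡ 3 (mod 5): since gcd(88, 5) = 1, we get a unique residue mod 440.
    Write x = 68 + 88·t and substitute into x ≡ 3 (mod 5): 88·t ≡ 3 − 68 = -65 (mod 5).
    Reduce coefficients mod 5: 3·t ≡ 0 (mod 5).
    The inverse of 3 mod 5 is 2 (since 3·2 = 6 = 1·5 + 1), so t ≡ 2·0 = 0 ≡ 0 (mod 5).
    Then x = 68 + 88·0 = 68, valid modulo lcm(88, 5) = 440: x ≡ 68 (mod 440).
Verify: 68 mod 8 = 4 ✓, 68 mod 11 = 2 ✓, 68 mod 5 = 3 ✓.

x ≡ 68 (mod 440).


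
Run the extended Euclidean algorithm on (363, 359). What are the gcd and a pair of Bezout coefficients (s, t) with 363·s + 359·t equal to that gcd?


Euclidean algorithm on (363, 359) — divide until remainder is 0:
  363 = 1 · 359 + 4
  359 = 89 · 4 + 3
  4 = 1 · 3 + 1
  3 = 3 · 1 + 0
gcd(363, 359) = 1.
Track Bezout coefficients alongside the remainders: start with r₀ = 363 = a·1 + b·0 (s = 1, t = 0) and r₁ = 359 = a·0 + b·1 (s = 0, t = 1); each new remainder r_{k+1} = r_{k-1} − q_k·r_k inherits s_{k+1} = s_{k-1} − q_k·s_k, t_{k+1} = t_{k-1} − q_k·t_k, so r_k = a·s_k + b·t_k at every step:
  q = 1: r = 4, s = 1 − 1·0 = 1, t = 0 − 1·1 = -1  (check: 363·1 + 359·(-1) = 4)
  q = 89: r = 3, s = 0 − 89·1 = -89, t = 1 − 89·(-1) = 90  (check: 363·(-89) + 359·90 = 3)
  q = 1: r = 1, s = 1 − 1·(-89) = 90, t = -1 − 1·90 = -91  (check: 363·90 + 359·(-91) = 1)
The row with r = 1 (the gcd) gives the Bezout coefficients s = 90, t = -91.
Result: 363 · (90) + 359 · (-91) = 1.

gcd(363, 359) = 1; s = 90, t = -91 (check: 363·90 + 359·(-91) = 1).


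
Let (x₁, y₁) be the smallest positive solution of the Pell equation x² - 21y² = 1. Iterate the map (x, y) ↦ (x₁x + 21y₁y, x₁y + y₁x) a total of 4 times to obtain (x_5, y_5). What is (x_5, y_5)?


Step 1: Find the fundamental solution (x₁, y₁) of x² - 21y² = 1.
  Expand √21 as a continued fraction. a₀ = ⌊√21⌋ = 4; iterate m_{k+1} = d_k·a_k − m_k, d_{k+1} = (21 − m_{k+1}²)/d_k, a_{k+1} = ⌊(a₀ + m_{k+1})/d_{k+1}⌋ (starting m₀ = 0, d₀ = 1), with convergents p_k = a_k·p_{k-1} + p_{k-2}, q_k = a_k·q_{k-1} + q_{k-2} (p₋₁ = 1, q₋₁ = 0):
  k = 0: a₀ = 4; p₀/q₀ = 4/1; p₀² − 21·q₀² = 16 − 21 = -5.
  k = 1: m = 4, d = 5, a = ⌊(4 + 4)/5⌋ = 1; p/q = (1·4 + 1)/(1·1 + 0) = 5/1; p² − 21·q² = 25 − 21 = 4.
  k = 2: m = 1, d = 4, a = ⌊(4 + 1)/4⌋ = 1; p/q = (1·5 + 4)/(1·1 + 1) = 9/2; p² − 21·q² = 81 − 84 = -3.
  k = 3: m = 3, d = 3, a = ⌊(4 + 3)/3⌋ = 2; p/q = (2·9 + 5)/(2·2 + 1) = 23/5; p² − 21·q² = 529 − 525 = 4.
  k = 4: m = 3, d = 4, a = ⌊(4 + 3)/4⌋ = 1; p/q = (1·23 + 9)/(1·5 + 2) = 32/7; p² − 21·q² = 1024 − 1029 = -5.
  k = 5: m = 1, d = 5, a = ⌊(4 + 1)/5⌋ = 1; p/q = (1·32 + 23)/(1·7 + 5) = 55/12; p² − 21·q² = 3025 − 3024 = 1.
  The first convergent with p² − 21·q² = 1 gives the fundamental solution (x₁, y₁) = (55, 12).
Step 2: Apply the recurrence (x_{n+1}, y_{n+1}) = (x₁x_n + 21y₁y_n, x₁y_n + y₁x_n) repeatedly.
  From (x_1, y_1) = (55, 12): x_2 = 55·55 + 21·12·12 = 6049; y_2 = 55·12 + 12·55 = 1320.
  From (x_2, y_2) = (6049, 1320): x_3 = 55·6049 + 21·12·1320 = 665335; y_3 = 55·1320 + 12·6049 = 145188.
  From (x_3, y_3) = (665335, 145188): x_4 = 55·665335 + 21·12·145188 = 73180801; y_4 = 55·145188 + 12·665335 = 15969360.
  From (x_4, y_4) = (73180801, 15969360): x_5 = 55·73180801 + 21·12·15969360 = 8049222775; y_5 = 55·15969360 + 12·73180801 = 1756484412.
Step 3: Verify x_5² - 21·y_5² = 64789987281578700625 - 64789987281578700624 = 1 (should be 1). ✓

(x_1, y_1) = (55, 12); (x_5, y_5) = (8049222775, 1756484412).


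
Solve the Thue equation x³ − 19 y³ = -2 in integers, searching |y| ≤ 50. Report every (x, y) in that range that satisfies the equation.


The equation is x³ - 19y³ = -2. For fixed y, x³ = 19·y³ − 2, so a solution requires the RHS to be a perfect cube.
Strategy: iterate y from -50 to 50, compute RHS = 19·y³ − 2, and check whether it is a (positive or negative) perfect cube.
Check small values of y:
  y = 0: RHS = -2 is not a perfect cube.
  y = 1: RHS = 17 is not a perfect cube.
  y = -1: RHS = -21 is not a perfect cube.
  y = 2: RHS = 150 is not a perfect cube.
  y = -2: RHS = -154 is not a perfect cube.
  y = 3: RHS = 511 is not a perfect cube.
  y = -3: RHS = -515 is not a perfect cube.
Continuing the search up to |y| = 50 finds no solutions either.
No (x, y) in the scanned range satisfies the equation.

No integer solutions with |y| ≤ 50.


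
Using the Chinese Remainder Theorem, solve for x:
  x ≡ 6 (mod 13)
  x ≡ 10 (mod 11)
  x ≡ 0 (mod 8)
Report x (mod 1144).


Moduli 13, 11, 8 are pairwise coprime; by CRT there is a unique solution modulo M = 13 · 11 · 8 = 1144.
Solve pairwise, accumulating the modulus:
  Start with x ≡ 6 (mod 13).
  Combine with x ≡ 10 (mod 11): since gcd(13, 11) = 1, we get a unique residue mod 143.
    Write x = 6 + 13·t and substitute into x ≡ 10 (mod 11): 13·t ≡ 10 − 6 = 4 (mod 11).
    Reduce coefficients mod 11: 2·t ≡ 4 (mod 11).
    The inverse of 2 mod 11 is 6 (since 2·6 = 12 = 1·11 + 1), so t ≡ 6·4 = 24 ≡ 2 (mod 11).
    Then x = 6 + 13·2 = 32, valid modulo lcm(13, 11) = 143: x ≡ 32 (mod 143).
  Combine with x ≡ 0 (mod 8): since gcd(143, 8) = 1, we get a unique residue mod 1144.
    Write x = 32 + 143·t and substitute into x ≡ 0 (mod 8): 143·t ≡ 0 − 32 = -32 (mod 8).
    Reduce coefficients mod 8: 7·t ≡ 0 (mod 8).
    The inverse of 7 mod 8 is 7 (since 7·7 = 49 = 6·8 + 1), so t ≡ 7·0 = 0 ≡ 0 (mod 8).
    Then x = 32 + 143·0 = 32, valid modulo lcm(143, 8) = 1144: x ≡ 32 (mod 1144).
Verify: 32 mod 13 = 6 ✓, 32 mod 11 = 10 ✓, 32 mod 8 = 0 ✓.

x ≡ 32 (mod 1144).


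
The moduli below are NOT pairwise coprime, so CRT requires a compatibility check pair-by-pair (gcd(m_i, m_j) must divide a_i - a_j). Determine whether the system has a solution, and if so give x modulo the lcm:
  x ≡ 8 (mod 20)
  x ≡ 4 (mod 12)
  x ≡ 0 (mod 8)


Moduli 20, 12, 8 are not pairwise coprime, so CRT works modulo lcm(m_i) when all pairwise compatibility conditions hold.
Pairwise compatibility: gcd(m_i, m_j) must divide a_i - a_j for every pair.
Merge one congruence at a time:
  Start: x ≡ 8 (mod 20).
  Combine with x ≡ 4 (mod 12): gcd(20, 12) = 4; 4 - 8 = -4, which IS divisible by 4, so compatible.
    Write x = 8 + 20·t and substitute into x ≡ 4 (mod 12): 20·t ≡ 4 − 8 = -4 (mod 12).
    Divide the congruence (and modulus) by g = 4: 5·t ≡ -1 (mod 3).
    Reduce coefficients mod 3: 2·t ≡ 2 (mod 3).
    The inverse of 2 mod 3 is 2 (since 2·2 = 4 = 1·3 + 1), so t ≡ 2·2 = 4 ≡ 1 (mod 3).
    Then x = 8 + 20·1 = 28, valid modulo lcm(20, 12) = 60: x ≡ 28 (mod 60).
  Combine with x ≡ 0 (mod 8): gcd(60, 8) = 4; 0 - 28 = -28, which IS divisible by 4, so compatible.
    Write x = 28 + 60·t and substitute into x ≡ 0 (mod 8): 60·t ≡ 0 − 28 = -28 (mod 8).
    Divide the congruence (and modulus) by g = 4: 15·t ≡ -7 (mod 2).
    Reduce coefficients mod 2: 1·t ≡ 1 (mod 2).
    So t ≡ 1 (mod 2).
    Then x = 28 + 60·1 = 88, valid modulo lcm(60, 8) = 120: x ≡ 88 (mod 120).
Verify: 88 mod 20 = 8, 88 mod 12 = 4, 88 mod 8 = 0.

x ≡ 88 (mod 120).


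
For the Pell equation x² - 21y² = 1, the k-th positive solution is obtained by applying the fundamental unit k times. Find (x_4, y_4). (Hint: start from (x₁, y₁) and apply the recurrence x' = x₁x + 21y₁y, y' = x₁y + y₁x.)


Step 1: Find the fundamental solution (x₁, y₁) of x² - 21y² = 1.
  Expand √21 as a continued fraction. a₀ = ⌊√21⌋ = 4; iterate m_{k+1} = d_k·a_k − m_k, d_{k+1} = (21 − m_{k+1}²)/d_k, a_{k+1} = ⌊(a₀ + m_{k+1})/d_{k+1}⌋ (starting m₀ = 0, d₀ = 1), with convergents p_k = a_k·p_{k-1} + p_{k-2}, q_k = a_k·q_{k-1} + q_{k-2} (p₋₁ = 1, q₋₁ = 0):
  k = 0: a₀ = 4; p₀/q₀ = 4/1; p₀² − 21·q₀² = 16 − 21 = -5.
  k = 1: m = 4, d = 5, a = ⌊(4 + 4)/5⌋ = 1; p/q = (1·4 + 1)/(1·1 + 0) = 5/1; p² − 21·q² = 25 − 21 = 4.
  k = 2: m = 1, d = 4, a = ⌊(4 + 1)/4⌋ = 1; p/q = (1·5 + 4)/(1·1 + 1) = 9/2; p² − 21·q² = 81 − 84 = -3.
  k = 3: m = 3, d = 3, a = ⌊(4 + 3)/3⌋ = 2; p/q = (2·9 + 5)/(2·2 + 1) = 23/5; p² − 21·q² = 529 − 525 = 4.
  k = 4: m = 3, d = 4, a = ⌊(4 + 3)/4⌋ = 1; p/q = (1·23 + 9)/(1·5 + 2) = 32/7; p² − 21·q² = 1024 − 1029 = -5.
  k = 5: m = 1, d = 5, a = ⌊(4 + 1)/5⌋ = 1; p/q = (1·32 + 23)/(1·7 + 5) = 55/12; p² − 21·q² = 3025 − 3024 = 1.
  The first convergent with p² − 21·q² = 1 gives the fundamental solution (x₁, y₁) = (55, 12).
Step 2: Apply the recurrence (x_{n+1}, y_{n+1}) = (x₁x_n + 21y₁y_n, x₁y_n + y₁x_n) repeatedly.
  From (x_1, y_1) = (55, 12): x_2 = 55·55 + 21·12·12 = 6049; y_2 = 55·12 + 12·55 = 1320.
  From (x_2, y_2) = (6049, 1320): x_3 = 55·6049 + 21·12·1320 = 665335; y_3 = 55·1320 + 12·6049 = 145188.
  From (x_3, y_3) = (665335, 145188): x_4 = 55·665335 + 21·12·145188 = 73180801; y_4 = 55·145188 + 12·665335 = 15969360.
Step 3: Verify x_4² - 21·y_4² = 5355429635001601 - 5355429635001600 = 1 (should be 1). ✓

(x_1, y_1) = (55, 12); (x_4, y_4) = (73180801, 15969360).


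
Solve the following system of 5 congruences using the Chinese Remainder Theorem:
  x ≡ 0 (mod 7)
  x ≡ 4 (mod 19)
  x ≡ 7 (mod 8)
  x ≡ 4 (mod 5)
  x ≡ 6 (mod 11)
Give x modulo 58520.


Product of moduli M = 7 · 19 · 8 · 5 · 11 = 58520.
Merge one congruence at a time:
  Start: x ≡ 0 (mod 7).
  Combine with x ≡ 4 (mod 19); new modulus lcm = 133.
    Write x = 0 + 7·t and substitute into x ≡ 4 (mod 19): 7·t ≡ 4 − 0 = 4 (mod 19).
    The inverse of 7 mod 19 is 11 (since 7·11 = 77 = 4·19 + 1), so t ≡ 11·4 = 44 ≡ 6 (mod 19).
    Then x = 0 + 7·6 = 42, valid modulo lcm(7, 19) = 133: x ≡ 42 (mod 133).
  Combine with x ≡ 7 (mod 8); new modulus lcm = 1064.
    Write x = 42 + 133·t and substitute into x ≡ 7 (mod 8): 133·t ≡ 7 − 42 = -35 (mod 8).
    Reduce coefficients mod 8: 5·t ≡ 5 (mod 8).
    The inverse of 5 mod 8 is 5 (since 5·5 = 25 = 3·8 + 1), so t ≡ 5·5 = 25 ≡ 1 (mod 8).
    Then x = 42 + 133·1 = 175, valid modulo lcm(133, 8) = 1064: x ≡ 175 (mod 1064).
  Combine with x ≡ 4 (mod 5); new modulus lcm = 5320.
    Write x = 175 + 1064·t and substitute into x ≡ 4 (mod 5): 1064·t ≡ 4 − 175 = -171 (mod 5).
    Reduce coefficients mod 5: 4·t ≡ 4 (mod 5).
    The inverse of 4 mod 5 is 4 (since 4·4 = 16 = 3·5 + 1), so t ≡ 4·4 = 16 ≡ 1 (mod 5).
    Then x = 175 + 1064·1 = 1239, valid modulo lcm(1064, 5) = 5320: x ≡ 1239 (mod 5320).
  Combine with x ≡ 6 (mod 11); new modulus lcm = 58520.
    Write x = 1239 + 5320·t and substitute into x ≡ 6 (mod 11): 5320·t ≡ 6 − 1239 = -1233 (mod 11).
    Reduce coefficients mod 11: 7·t ≡ 10 (mod 11).
    The inverse of 7 mod 11 is 8 (since 7·8 = 56 = 5·11 + 1), so t ≡ 8·10 = 80 ≡ 3 (mod 11).
    Then x = 1239 + 5320·3 = 17199, valid modulo lcm(5320, 11) = 58520: x ≡ 17199 (mod 58520).
Verify against each original: 17199 mod 7 = 0, 17199 mod 19 = 4, 17199 mod 8 = 7, 17199 mod 5 = 4, 17199 mod 11 = 6.

x ≡ 17199 (mod 58520).


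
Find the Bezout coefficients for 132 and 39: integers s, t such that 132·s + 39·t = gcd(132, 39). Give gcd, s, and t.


Euclidean algorithm on (132, 39) — divide until remainder is 0:
  132 = 3 · 39 + 15
  39 = 2 · 15 + 9
  15 = 1 · 9 + 6
  9 = 1 · 6 + 3
  6 = 2 · 3 + 0
gcd(132, 39) = 3.
Track Bezout coefficients alongside the remainders: start with r₀ = 132 = a·1 + b·0 (s = 1, t = 0) and r₁ = 39 = a·0 + b·1 (s = 0, t = 1); each new remainder r_{k+1} = r_{k-1} − q_k·r_k inherits s_{k+1} = s_{k-1} − q_k·s_k, t_{k+1} = t_{k-1} − q_k·t_k, so r_k = a·s_k + b·t_k at every step:
  q = 3: r = 15, s = 1 − 3·0 = 1, t = 0 − 3·1 = -3  (check: 132·1 + 39·(-3) = 15)
  q = 2: r = 9, s = 0 − 2·1 = -2, t = 1 − 2·(-3) = 7  (check: 132·(-2) + 39·7 = 9)
  q = 1: r = 6, s = 1 − 1·(-2) = 3, t = -3 − 1·7 = -10  (check: 132·3 + 39·(-10) = 6)
  q = 1: r = 3, s = -2 − 1·3 = -5, t = 7 − 1·(-10) = 17  (check: 132·(-5) + 39·17 = 3)
The row with r = 3 (the gcd) gives the Bezout coefficients s = -5, t = 17.
Result: 132 · (-5) + 39 · (17) = 3.

gcd(132, 39) = 3; s = -5, t = 17 (check: 132·(-5) + 39·17 = 3).


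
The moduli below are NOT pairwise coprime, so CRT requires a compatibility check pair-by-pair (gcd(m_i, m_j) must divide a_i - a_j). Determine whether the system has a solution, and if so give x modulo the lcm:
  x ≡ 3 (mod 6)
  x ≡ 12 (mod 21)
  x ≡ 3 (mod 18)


Moduli 6, 21, 18 are not pairwise coprime, so CRT works modulo lcm(m_i) when all pairwise compatibility conditions hold.
Pairwise compatibility: gcd(m_i, m_j) must divide a_i - a_j for every pair.
Merge one congruence at a time:
  Start: x ≡ 3 (mod 6).
  Combine with x ≡ 12 (mod 21): gcd(6, 21) = 3; 12 - 3 = 9, which IS divisible by 3, so compatible.
    Write x = 3 + 6·t and substitute into x ≡ 12 (mod 21): 6·t ≡ 12 − 3 = 9 (mod 21).
    Divide the congruence (and modulus) by g = 3: 2·t ≡ 3 (mod 7).
    The inverse of 2 mod 7 is 4 (since 2·4 = 8 = 1·7 + 1), so t ≡ 4·3 = 12 ≡ 5 (mod 7).
    Then x = 3 + 6·5 = 33, valid modulo lcm(6, 21) = 42: x ≡ 33 (mod 42).
  Combine with x ≡ 3 (mod 18): gcd(42, 18) = 6; 3 - 33 = -30, which IS divisible by 6, so compatible.
    Write x = 33 + 42·t and substitute into x ≡ 3 (mod 18): 42·t ≡ 3 − 33 = -30 (mod 18).
    Divide the congruence (and modulus) by g = 6: 7·t ≡ -5 (mod 3).
    Reduce coefficients mod 3: 1·t ≡ 1 (mod 3).
    So t ≡ 1 (mod 3).
    Then x = 33 + 42·1 = 75, valid modulo lcm(42, 18) = 126: x ≡ 75 (mod 126).
Verify: 75 mod 6 = 3, 75 mod 21 = 12, 75 mod 18 = 3.

x ≡ 75 (mod 126).


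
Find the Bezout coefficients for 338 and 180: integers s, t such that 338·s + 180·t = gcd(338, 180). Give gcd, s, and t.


Euclidean algorithm on (338, 180) — divide until remainder is 0:
  338 = 1 · 180 + 158
  180 = 1 · 158 + 22
  158 = 7 · 22 + 4
  22 = 5 · 4 + 2
  4 = 2 · 2 + 0
gcd(338, 180) = 2.
Track Bezout coefficients alongside the remainders: start with r₀ = 338 = a·1 + b·0 (s = 1, t = 0) and r₁ = 180 = a·0 + b·1 (s = 0, t = 1); each new remainder r_{k+1} = r_{k-1} − q_k·r_k inherits s_{k+1} = s_{k-1} − q_k·s_k, t_{k+1} = t_{k-1} − q_k·t_k, so r_k = a·s_k + b·t_k at every step:
  q = 1: r = 158, s = 1 − 1·0 = 1, t = 0 − 1·1 = -1  (check: 338·1 + 180·(-1) = 158)
  q = 1: r = 22, s = 0 − 1·1 = -1, t = 1 − 1·(-1) = 2  (check: 338·(-1) + 180·2 = 22)
  q = 7: r = 4, s = 1 − 7·(-1) = 8, t = -1 − 7·2 = -15  (check: 338·8 + 180·(-15) = 4)
  q = 5: r = 2, s = -1 − 5·8 = -41, t = 2 − 5·(-15) = 77  (check: 338·(-41) + 180·77 = 2)
The row with r = 2 (the gcd) gives the Bezout coefficients s = -41, t = 77.
Result: 338 · (-41) + 180 · (77) = 2.

gcd(338, 180) = 2; s = -41, t = 77 (check: 338·(-41) + 180·77 = 2).


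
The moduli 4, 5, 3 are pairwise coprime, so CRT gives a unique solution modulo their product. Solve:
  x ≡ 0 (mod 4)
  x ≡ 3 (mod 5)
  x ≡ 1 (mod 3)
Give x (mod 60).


Moduli 4, 5, 3 are pairwise coprime; by CRT there is a unique solution modulo M = 4 · 5 · 3 = 60.
Solve pairwise, accumulating the modulus:
  Start with x ≡ 0 (mod 4).
  Combine with x ≡ 3 (mod 5): since gcd(4, 5) = 1, we get a unique residue mod 20.
    Write x = 0 + 4·t and substitute into x ≡ 3 (mod 5): 4·t ≡ 3 − 0 = 3 (mod 5).
    The inverse of 4 mod 5 is 4 (since 4·4 = 16 = 3·5 + 1), so t ≡ 4·3 = 12 ≡ 2 (mod 5).
    Then x = 0 + 4·2 = 8, valid modulo lcm(4, 5) = 20: x ≡ 8 (mod 20).
  Combine with x ≡ 1 (mod 3): since gcd(20, 3) = 1, we get a unique residue mod 60.
    Write x = 8 + 20·t and substitute into x ≡ 1 (mod 3): 20·t ≡ 1 − 8 = -7 (mod 3).
    Reduce coefficients mod 3: 2·t ≡ 2 (mod 3).
    The inverse of 2 mod 3 is 2 (since 2·2 = 4 = 1·3 + 1), so t ≡ 2·2 = 4 ≡ 1 (mod 3).
    Then x = 8 + 20·1 = 28, valid modulo lcm(20, 3) = 60: x ≡ 28 (mod 60).
Verify: 28 mod 4 = 0 ✓, 28 mod 5 = 3 ✓, 28 mod 3 = 1 ✓.

x ≡ 28 (mod 60).


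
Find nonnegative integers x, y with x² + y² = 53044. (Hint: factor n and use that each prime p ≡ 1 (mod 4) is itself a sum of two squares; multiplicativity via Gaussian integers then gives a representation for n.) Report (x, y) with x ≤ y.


Step 1: Factor n = 53044 = 2^2 · 89 · 149.
Step 2: Check the mod-4 condition on each prime factor: 2 = 2 (special); 89 ≡ 1 (mod 4), exponent 1; 149 ≡ 1 (mod 4), exponent 1.
All primes ≡ 3 (mod 4) appear to even exponent (or don't appear), so by the two-squares theorem n IS expressible as a sum of two squares.
Step 3: Build a representation. Group n = k² · m with k = 2 and m = 89 · 149 = 13261 (a product of primes ≡ 1 (mod 4)); a representation of m scales to one of n via (k·x)² + (k·y)² = k²(x² + y²). Each prime p ≡ 1 (mod 4) is itself a sum of two squares; find a² by testing p − a² for a perfect square:
  89: 89 − 1² = 88, 89 − 2² = 85, 89 − 3² = 80, 89 − 4² = 73, 89 − 5² = 64 = 8² ⇒ 89 = 5² + 8².
  149: 149 − 1² = 148, 149 − 2² = 145, 149 − 3² = 140, 149 − 4² = 133, 149 − 5² = 124, 149 − 6² = 113, 149 − 7² = 100 = 10² ⇒ 149 = 7² + 10².
  Combine using the Brahmagupta–Fibonacci identity (a² + b²)(c² + d²) = (ac − bd)² + (ad + bc)² = (ac + bd)² + (ad − bc)²:
  89 · 149 = 13261: from (5² + 8²)(7² + 10²), take (5·7 − 8·10, 5·10 + 8·7) = (35 − 80, 50 + 56) = (-45, 106); dropping signs (only squares matter) gives (45, 106); check 45² + 106² = 2025 + 11236 = 13261 ✓.
  Scale by k = 2: (2·45, 2·106) = (90, 212).
Step 4: Order so x ≤ y and verify: 90² + 212² = 8100 + 44944 = 53044 = n. ✓

n = 53044 = 90² + 212² (one valid representation with x ≤ y).


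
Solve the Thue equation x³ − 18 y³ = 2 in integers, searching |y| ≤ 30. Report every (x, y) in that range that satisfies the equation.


The equation is x³ - 18y³ = 2. For fixed y, x³ = 18·y³ + 2, so a solution requires the RHS to be a perfect cube.
Strategy: iterate y from -30 to 30, compute RHS = 18·y³ + 2, and check whether it is a (positive or negative) perfect cube.
Check small values of y:
  y = 0: RHS = 2 is not a perfect cube.
  y = 1: RHS = 20 is not a perfect cube.
  y = -1: RHS = -16 is not a perfect cube.
  y = 2: RHS = 146 is not a perfect cube.
  y = -2: RHS = -142 is not a perfect cube.
  y = 3: RHS = 488 is not a perfect cube.
  y = -3: RHS = -484 is not a perfect cube.
Continuing the search up to |y| = 30 finds no solutions either.
No (x, y) in the scanned range satisfies the equation.

No integer solutions with |y| ≤ 30.


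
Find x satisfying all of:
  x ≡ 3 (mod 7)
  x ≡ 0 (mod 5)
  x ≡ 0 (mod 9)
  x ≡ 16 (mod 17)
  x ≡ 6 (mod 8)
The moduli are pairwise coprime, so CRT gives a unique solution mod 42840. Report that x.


Product of moduli M = 7 · 5 · 9 · 17 · 8 = 42840.
Merge one congruence at a time:
  Start: x ≡ 3 (mod 7).
  Combine with x ≡ 0 (mod 5); new modulus lcm = 35.
    Write x = 3 + 7·t and substitute into x ≡ 0 (mod 5): 7·t ≡ 0 − 3 = -3 (mod 5).
    Reduce coefficients mod 5: 2·t ≡ 2 (mod 5).
    The inverse of 2 mod 5 is 3 (since 2·3 = 6 = 1·5 + 1), so t ≡ 3·2 = 6 ≡ 1 (mod 5).
    Then x = 3 + 7·1 = 10, valid modulo lcm(7, 5) = 35: x ≡ 10 (mod 35).
  Combine with x ≡ 0 (mod 9); new modulus lcm = 315.
    Write x = 10 + 35·t and substitute into x ≡ 0 (mod 9): 35·t ≡ 0 − 10 = -10 (mod 9).
    Reduce coefficients mod 9: 8·t ≡ 8 (mod 9).
    The inverse of 8 mod 9 is 8 (since 8·8 = 64 = 7·9 + 1), so t ≡ 8·8 = 64 ≡ 1 (mod 9).
    Then x = 10 + 35·1 = 45, valid modulo lcm(35, 9) = 315: x ≡ 45 (mod 315).
  Combine with x ≡ 16 (mod 17); new modulus lcm = 5355.
    Write x = 45 + 315·t and substitute into x ≡ 16 (mod 17): 315·t ≡ 16 − 45 = -29 (mod 17).
    Reduce coefficients mod 17: 9·t ≡ 5 (mod 17).
    The inverse of 9 mod 17 is 2 (since 9·2 = 18 = 1·17 + 1), so t ≡ 2·5 = 10 ≡ 10 (mod 17).
    Then x = 45 + 315·10 = 3195, valid modulo lcm(315, 17) = 5355: x ≡ 3195 (mod 5355).
  Combine with x ≡ 6 (mod 8); new modulus lcm = 42840.
    Write x = 3195 + 5355·t and substitute into x ≡ 6 (mod 8): 5355·t ≡ 6 − 3195 = -3189 (mod 8).
    Reduce coefficients mod 8: 3·t ≡ 3 (mod 8).
    The inverse of 3 mod 8 is 3 (since 3·3 = 9 = 1·8 + 1), so t ≡ 3·3 = 9 ≡ 1 (mod 8).
    Then x = 3195 + 5355·1 = 8550, valid modulo lcm(5355, 8) = 42840: x ≡ 8550 (mod 42840).
Verify against each original: 8550 mod 7 = 3, 8550 mod 5 = 0, 8550 mod 9 = 0, 8550 mod 17 = 16, 8550 mod 8 = 6.

x ≡ 8550 (mod 42840).


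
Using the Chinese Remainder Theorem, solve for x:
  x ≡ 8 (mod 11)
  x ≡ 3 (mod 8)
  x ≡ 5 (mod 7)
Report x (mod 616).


Moduli 11, 8, 7 are pairwise coprime; by CRT there is a unique solution modulo M = 11 · 8 · 7 = 616.
Solve pairwise, accumulating the modulus:
  Start with x ≡ 8 (mod 11).
  Combine with x ≡ 3 (mod 8): since gcd(11, 8) = 1, we get a unique residue mod 88.
    Write x = 8 + 11·t and substitute into x ≡ 3 (mod 8): 11·t ≡ 3 − 8 = -5 (mod 8).
    Reduce coefficients mod 8: 3·t ≡ 3 (mod 8).
    The inverse of 3 mod 8 is 3 (since 3·3 = 9 = 1·8 + 1), so t ≡ 3·3 = 9 ≡ 1 (mod 8).
    Then x = 8 + 11·1 = 19, valid modulo lcm(11, 8) = 88: x ≡ 19 (mod 88).
  Combine with x ≡ 5 (mod 7): since gcd(88, 7) = 1, we get a unique residue mod 616.
    Write x = 19 + 88·t and substitute into x ≡ 5 (mod 7): 88·t ≡ 5 − 19 = -14 (mod 7).
    Reduce coefficients mod 7: 4·t ≡ 0 (mod 7).
    The inverse of 4 mod 7 is 2 (since 4·2 = 8 = 1·7 + 1), so t ≡ 2·0 = 0 ≡ 0 (mod 7).
    Then x = 19 + 88·0 = 19, valid modulo lcm(88, 7) = 616: x ≡ 19 (mod 616).
Verify: 19 mod 11 = 8 ✓, 19 mod 8 = 3 ✓, 19 mod 7 = 5 ✓.

x ≡ 19 (mod 616).


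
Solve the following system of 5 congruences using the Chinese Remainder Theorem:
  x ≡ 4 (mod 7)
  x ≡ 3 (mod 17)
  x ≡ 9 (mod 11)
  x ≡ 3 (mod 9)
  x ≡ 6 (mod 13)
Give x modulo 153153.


Product of moduli M = 7 · 17 · 11 · 9 · 13 = 153153.
Merge one congruence at a time:
  Start: x ≡ 4 (mod 7).
  Combine with x ≡ 3 (mod 17); new modulus lcm = 119.
    Write x = 4 + 7·t and substitute into x ≡ 3 (mod 17): 7·t ≡ 3 − 4 = -1 (mod 17).
    Reduce coefficients mod 17: 7·t ≡ 16 (mod 17).
    The inverse of 7 mod 17 is 5 (since 7·5 = 35 = 2·17 + 1), so t ≡ 5·16 = 80 ≡ 12 (mod 17).
    Then x = 4 + 7·12 = 88, valid modulo lcm(7, 17) = 119: x ≡ 88 (mod 119).
  Combine with x ≡ 9 (mod 11); new modulus lcm = 1309.
    Write x = 88 + 119·t and substitute into x ≡ 9 (mod 11): 119·t ≡ 9 − 88 = -79 (mod 11).
    Reduce coefficients mod 11: 9·t ≡ 9 (mod 11).
    The inverse of 9 mod 11 is 5 (since 9·5 = 45 = 4·11 + 1), so t ≡ 5·9 = 45 ≡ 1 (mod 11).
    Then x = 88 + 119·1 = 207, valid modulo lcm(119, 11) = 1309: x ≡ 207 (mod 1309).
  Combine with x ≡ 3 (mod 9); new modulus lcm = 11781.
    Write x = 207 + 1309·t and substitute into x ≡ 3 (mod 9): 1309·t ≡ 3 − 207 = -204 (mod 9).
    Reduce coefficients mod 9: 4·t ≡ 3 (mod 9).
    The inverse of 4 mod 9 is 7 (since 4·7 = 28 = 3·9 + 1), so t ≡ 7·3 = 21 ≡ 3 (mod 9).
    Then x = 207 + 1309·3 = 4134, valid modulo lcm(1309, 9) = 11781: x ≡ 4134 (mod 11781).
  Combine with x ≡ 6 (mod 13); new modulus lcm = 153153.
    Write x = 4134 + 11781·t and substitute into x ≡ 6 (mod 13): 11781·t ≡ 6 − 4134 = -4128 (mod 13).
    Reduce coefficients mod 13: 3·t ≡ 6 (mod 13).
    The inverse of 3 mod 13 is 9 (since 3·9 = 27 = 2·13 + 1), so t ≡ 9·6 = 54 ≡ 2 (mod 13).
    Then x = 4134 + 11781·2 = 27696, valid modulo lcm(11781, 13) = 153153: x ≡ 27696 (mod 153153).
Verify against each original: 27696 mod 7 = 4, 27696 mod 17 = 3, 27696 mod 11 = 9, 27696 mod 9 = 3, 27696 mod 13 = 6.

x ≡ 27696 (mod 153153).


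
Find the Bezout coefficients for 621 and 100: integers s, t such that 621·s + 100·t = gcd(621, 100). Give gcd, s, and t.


Euclidean algorithm on (621, 100) — divide until remainder is 0:
  621 = 6 · 100 + 21
  100 = 4 · 21 + 16
  21 = 1 · 16 + 5
  16 = 3 · 5 + 1
  5 = 5 · 1 + 0
gcd(621, 100) = 1.
Track Bezout coefficients alongside the remainders: start with r₀ = 621 = a·1 + b·0 (s = 1, t = 0) and r₁ = 100 = a·0 + b·1 (s = 0, t = 1); each new remainder r_{k+1} = r_{k-1} − q_k·r_k inherits s_{k+1} = s_{k-1} − q_k·s_k, t_{k+1} = t_{k-1} − q_k·t_k, so r_k = a·s_k + b·t_k at every step:
  q = 6: r = 21, s = 1 − 6·0 = 1, t = 0 − 6·1 = -6  (check: 621·1 + 100·(-6) = 21)
  q = 4: r = 16, s = 0 − 4·1 = -4, t = 1 − 4·(-6) = 25  (check: 621·(-4) + 100·25 = 16)
  q = 1: r = 5, s = 1 − 1·(-4) = 5, t = -6 − 1·25 = -31  (check: 621·5 + 100·(-31) = 5)
  q = 3: r = 1, s = -4 − 3·5 = -19, t = 25 − 3·(-31) = 118  (check: 621·(-19) + 100·118 = 1)
The row with r = 1 (the gcd) gives the Bezout coefficients s = -19, t = 118.
Result: 621 · (-19) + 100 · (118) = 1.

gcd(621, 100) = 1; s = -19, t = 118 (check: 621·(-19) + 100·118 = 1).


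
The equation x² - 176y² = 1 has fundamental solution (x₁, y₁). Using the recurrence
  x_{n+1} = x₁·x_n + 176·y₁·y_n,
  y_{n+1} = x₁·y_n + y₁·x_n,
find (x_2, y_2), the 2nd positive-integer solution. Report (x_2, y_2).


Step 1: Find the fundamental solution (x₁, y₁) of x² - 176y² = 1.
  Expand √176 as a continued fraction. a₀ = ⌊√176⌋ = 13; iterate m_{k+1} = d_k·a_k − m_k, d_{k+1} = (176 − m_{k+1}²)/d_k, a_{k+1} = ⌊(a₀ + m_{k+1})/d_{k+1}⌋ (starting m₀ = 0, d₀ = 1), with convergents p_k = a_k·p_{k-1} + p_{k-2}, q_k = a_k·q_{k-1} + q_{k-2} (p₋₁ = 1, q₋₁ = 0):
  k = 0: a₀ = 13; p₀/q₀ = 13/1; p₀² − 176·q₀² = 169 − 176 = -7.
  k = 1: m = 13, d = 7, a = ⌊(13 + 13)/7⌋ = 3; p/q = (3·13 + 1)/(3·1 + 0) = 40/3; p² − 176·q² = 1600 − 1584 = 16.
  k = 2: m = 8, d = 16, a = ⌊(13 + 8)/16⌋ = 1; p/q = (1·40 + 13)/(1·3 + 1) = 53/4; p² − 176·q² = 2809 − 2816 = -7.
  k = 3: m = 8, d = 7, a = ⌊(13 + 8)/7⌋ = 3; p/q = (3·53 + 40)/(3·4 + 3) = 199/15; p² − 176·q² = 39601 − 39600 = 1.
  The first convergent with p² − 176·q² = 1 gives the fundamental solution (x₁, y₁) = (199, 15).
Step 2: Apply the recurrence (x_{n+1}, y_{n+1}) = (x₁x_n + 176y₁y_n, x₁y_n + y₁x_n) repeatedly.
  From (x_1, y_1) = (199, 15): x_2 = 199·199 + 176·15·15 = 79201; y_2 = 199·15 + 15·199 = 5970.
Step 3: Verify x_2² - 176·y_2² = 6272798401 - 6272798400 = 1 (should be 1). ✓

(x_1, y_1) = (199, 15); (x_2, y_2) = (79201, 5970).


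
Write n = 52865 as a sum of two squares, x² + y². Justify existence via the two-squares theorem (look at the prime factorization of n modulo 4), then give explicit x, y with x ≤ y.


Step 1: Factor n = 52865 = 5 · 97 · 109.
Step 2: Check the mod-4 condition on each prime factor: 5 ≡ 1 (mod 4), exponent 1; 97 ≡ 1 (mod 4), exponent 1; 109 ≡ 1 (mod 4), exponent 1.
All primes ≡ 3 (mod 4) appear to even exponent (or don't appear), so by the two-squares theorem n IS expressible as a sum of two squares.
Step 3: Build a representation. Here n = 5 · 97 · 109 is a product of primes ≡ 1 (mod 4). Each prime p ≡ 1 (mod 4) is itself a sum of two squares; find a² by testing p − a² for a perfect square:
  5: 5 − 1² = 4 = 2² ⇒ 5 = 1² + 2².
  97: 97 − 1² = 96, 97 − 2² = 93, 97 − 3² = 88, 97 − 4² = 81 = 9² ⇒ 97 = 4² + 9².
  109: 109 − 1² = 108, 109 − 2² = 105, 109 − 3² = 100 = 10² ⇒ 109 = 3² + 10².
  Combine using the Brahmagupta–Fibonacci identity (a² + b²)(c² + d²) = (ac − bd)² + (ad + bc)² = (ac + bd)² + (ad − bc)²:
  5 · 97 = 485: from (1² + 2²)(4² + 9²), take (1·4 − 2·9, 1·9 + 2·4) = (4 − 18, 9 + 8) = (-14, 17); dropping signs (only squares matter) gives (14, 17); check 14² + 17² = 196 + 289 = 485 ✓.
  485 · 109 = 52865: from (14² + 17²)(3² + 10²), take (14·3 − 17·10, 14·10 + 17·3) = (42 − 170, 140 + 51) = (-128, 191); dropping signs (only squares matter) gives (128, 191); check 128² + 191² = 16384 + 36481 = 52865 ✓.
Step 4: Order so x ≤ y and verify: 128² + 191² = 16384 + 36481 = 52865 = n. ✓

n = 52865 = 128² + 191² (one valid representation with x ≤ y).
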